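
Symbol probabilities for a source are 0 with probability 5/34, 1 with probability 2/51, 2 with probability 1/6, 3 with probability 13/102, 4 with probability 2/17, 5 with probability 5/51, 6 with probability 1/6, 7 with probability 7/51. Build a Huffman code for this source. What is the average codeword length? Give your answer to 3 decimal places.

Repeatedly combine the two least-probable nodes; the expected code length is the sum of the merged weights.
merge 2/51 + 5/51 → 7/51
merge 2/17 + 13/102 → 25/102
merge 7/51 + 7/51 → 14/51
merge 5/34 + 1/6 → 16/51
merge 1/6 + 25/102 → 7/17
merge 14/51 + 16/51 → 10/17
merge 7/17 + 10/17 → 1
L = 7/51 + 25/102 + 14/51 + 16/51 + 7/17 + 10/17 + 1 = 101/34 ≈ 2.971 bits/symbol.

2.971 bits/symbol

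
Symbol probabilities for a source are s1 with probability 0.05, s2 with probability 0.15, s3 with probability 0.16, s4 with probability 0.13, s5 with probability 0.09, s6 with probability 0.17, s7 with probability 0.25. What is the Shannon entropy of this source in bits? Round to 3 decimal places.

H = −Σ pᵢ log₂ pᵢ.
−0.05·log₂(0.05) = 0.2161
−0.15·log₂(0.15) = 0.4105
−0.16·log₂(0.16) = 0.4230
−0.13·log₂(0.13) = 0.3826
−0.09·log₂(0.09) = 0.3127
−0.17·log₂(0.17) = 0.4346
−0.25·log₂(0.25) = 0.5000
Sum ≈ 2.6795 → 2.680 bits.

2.680 bits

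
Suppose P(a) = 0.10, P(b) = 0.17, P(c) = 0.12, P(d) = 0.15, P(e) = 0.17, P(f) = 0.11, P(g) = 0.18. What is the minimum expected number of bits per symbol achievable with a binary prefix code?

Repeatedly combine the two least-probable nodes; the expected code length is the sum of the merged weights.
merge 1/10 + 11/100 → 21/100
merge 3/25 + 3/20 → 27/100
merge 17/100 + 17/100 → 17/50
merge 9/50 + 21/100 → 39/100
merge 27/100 + 17/50 → 61/100
merge 39/100 + 61/100 → 1
L = 21/100 + 27/100 + 17/50 + 39/100 + 61/100 + 1 = 141/50 = 2.82 bits/symbol.

2.82 bits/symbol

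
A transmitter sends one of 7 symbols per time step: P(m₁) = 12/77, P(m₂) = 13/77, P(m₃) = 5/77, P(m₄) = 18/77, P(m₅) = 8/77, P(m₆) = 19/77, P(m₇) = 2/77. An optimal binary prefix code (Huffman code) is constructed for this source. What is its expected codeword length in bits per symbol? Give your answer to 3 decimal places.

Repeatedly combine the two least-probable nodes; the expected code length is the sum of the merged weights.
merge 2/77 + 5/77 → 1/11
merge 1/11 + 8/77 → 15/77
merge 12/77 + 13/77 → 25/77
merge 15/77 + 18/77 → 3/7
merge 19/77 + 25/77 → 4/7
merge 3/7 + 4/7 → 1
L = 1/11 + 15/77 + 25/77 + 3/7 + 4/7 + 1 = 201/77 ≈ 2.610 bits/symbol.

2.610 bits/symbol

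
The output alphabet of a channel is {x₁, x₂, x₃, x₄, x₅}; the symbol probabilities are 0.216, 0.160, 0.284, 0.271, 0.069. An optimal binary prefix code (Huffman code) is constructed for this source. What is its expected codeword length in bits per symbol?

Repeatedly combine the two least-probable nodes; the expected code length is the sum of the merged weights.
merge 69/1000 + 4/25 → 229/1000
merge 27/125 + 229/1000 → 89/200
merge 271/1000 + 71/250 → 111/200
merge 89/200 + 111/200 → 1
L = 229/1000 + 89/200 + 111/200 + 1 = 2229/1000 = 2.229 bits/symbol.

2.229 bits/symbol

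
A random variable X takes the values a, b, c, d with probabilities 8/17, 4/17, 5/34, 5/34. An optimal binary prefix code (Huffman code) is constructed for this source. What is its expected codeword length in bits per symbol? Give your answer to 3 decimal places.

1.824 bits/symbol

Repeatedly combine the two least-probable nodes; the expected code length is the sum of the merged weights.
merge 5/34 + 5/34 → 5/17
merge 4/17 + 5/17 → 9/17
merge 8/17 + 9/17 → 1
L = 5/17 + 9/17 + 1 = 31/17 ≈ 1.824 bits/symbol.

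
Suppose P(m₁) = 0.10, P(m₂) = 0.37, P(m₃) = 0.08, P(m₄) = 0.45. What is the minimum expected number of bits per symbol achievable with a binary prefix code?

1.73 bits/symbol

Repeatedly combine the two least-probable nodes; the expected code length is the sum of the merged weights.
merge 2/25 + 1/10 → 9/50
merge 9/50 + 37/100 → 11/20
merge 9/20 + 11/20 → 1
L = 9/50 + 11/20 + 1 = 173/100 = 1.73 bits/symbol.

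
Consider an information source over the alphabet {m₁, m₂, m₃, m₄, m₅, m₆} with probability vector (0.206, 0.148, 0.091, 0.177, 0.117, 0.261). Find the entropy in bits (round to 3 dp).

2.502 bits

H = −Σ pᵢ log₂ pᵢ.
−0.206·log₂(0.206) = 0.4695
−0.148·log₂(0.148) = 0.4079
−0.091·log₂(0.091) = 0.3147
−0.177·log₂(0.177) = 0.4422
−0.117·log₂(0.117) = 0.3622
−0.261·log₂(0.261) = 0.5058
Sum ≈ 2.5023 → 2.502 bits.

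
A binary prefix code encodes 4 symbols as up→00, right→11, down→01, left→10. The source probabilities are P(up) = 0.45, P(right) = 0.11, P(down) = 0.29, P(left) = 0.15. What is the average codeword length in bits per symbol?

2 bits/symbol

L̄ = Σ pᵢ·ℓᵢ = 0.45·2 + 0.11·2 + 0.29·2 + 0.15·2 = 2 bits/symbol.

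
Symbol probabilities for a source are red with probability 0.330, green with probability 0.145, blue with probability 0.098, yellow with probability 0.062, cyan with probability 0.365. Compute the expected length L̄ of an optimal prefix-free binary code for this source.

Repeatedly combine the two least-probable nodes; the expected code length is the sum of the merged weights.
merge 31/500 + 49/500 → 4/25
merge 29/200 + 4/25 → 61/200
merge 61/200 + 33/100 → 127/200
merge 73/200 + 127/200 → 1
L = 4/25 + 61/200 + 127/200 + 1 = 21/10 = 2.1 bits/symbol.

2.1 bits/symbol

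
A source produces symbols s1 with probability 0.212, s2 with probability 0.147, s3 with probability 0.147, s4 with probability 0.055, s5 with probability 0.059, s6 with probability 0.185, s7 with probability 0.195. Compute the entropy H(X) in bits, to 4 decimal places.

2.6690 bits

H = −Σ pᵢ log₂ pᵢ.
−0.212·log₂(0.212) = 0.4744
−0.147·log₂(0.147) = 0.4066
−0.147·log₂(0.147) = 0.4066
−0.055·log₂(0.055) = 0.2301
−0.059·log₂(0.059) = 0.2409
−0.185·log₂(0.185) = 0.4504
−0.195·log₂(0.195) = 0.4599
Sum ≈ 2.6690 → 2.6690 bits.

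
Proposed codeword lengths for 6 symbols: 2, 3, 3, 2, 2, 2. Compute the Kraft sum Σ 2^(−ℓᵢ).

1.25

With common denominator 2^3 = 8: Σ 2^(−ℓᵢ) = 2/8 + 1/8 + 1/8 + 2/8 + 2/8 + 2/8 = 10/8 = 1.25.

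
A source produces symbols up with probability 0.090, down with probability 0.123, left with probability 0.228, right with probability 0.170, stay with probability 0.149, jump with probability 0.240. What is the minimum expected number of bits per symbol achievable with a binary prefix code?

2.532 bits/symbol

Repeatedly combine the two least-probable nodes; the expected code length is the sum of the merged weights.
merge 9/100 + 123/1000 → 213/1000
merge 149/1000 + 17/100 → 319/1000
merge 213/1000 + 57/250 → 441/1000
merge 6/25 + 319/1000 → 559/1000
merge 441/1000 + 559/1000 → 1
L = 213/1000 + 319/1000 + 441/1000 + 559/1000 + 1 = 633/250 = 2.532 bits/symbol.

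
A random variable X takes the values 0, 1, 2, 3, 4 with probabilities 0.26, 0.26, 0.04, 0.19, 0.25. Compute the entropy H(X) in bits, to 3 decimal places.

H = −Σ pᵢ log₂ pᵢ.
−0.26·log₂(0.26) = 0.5053
−0.26·log₂(0.26) = 0.5053
−0.04·log₂(0.04) = 0.1858
−0.19·log₂(0.19) = 0.4552
−0.25·log₂(0.25) = 0.5000
Sum ≈ 2.1516 → 2.152 bits.

2.152 bits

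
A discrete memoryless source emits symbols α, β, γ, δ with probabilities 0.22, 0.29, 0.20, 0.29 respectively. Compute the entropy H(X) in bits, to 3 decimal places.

H = −Σ pᵢ log₂ pᵢ.
−0.22·log₂(0.22) = 0.4806
−0.29·log₂(0.29) = 0.5179
−0.20·log₂(0.20) = 0.4644
−0.29·log₂(0.29) = 0.5179
Sum ≈ 1.9808 → 1.981 bits.

1.981 bits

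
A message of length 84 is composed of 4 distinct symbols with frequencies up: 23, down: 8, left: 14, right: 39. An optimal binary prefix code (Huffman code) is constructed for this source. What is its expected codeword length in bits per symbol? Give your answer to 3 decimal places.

Probabilities are the counts divided by 84.
Repeatedly combine the two least-probable nodes; the expected code length is the sum of the merged weights.
merge 2/21 + 1/6 → 11/42
merge 11/42 + 23/84 → 15/28
merge 13/28 + 15/28 → 1
L = 11/42 + 15/28 + 1 = 151/84 ≈ 1.798 bits/symbol.

1.798 bits/symbol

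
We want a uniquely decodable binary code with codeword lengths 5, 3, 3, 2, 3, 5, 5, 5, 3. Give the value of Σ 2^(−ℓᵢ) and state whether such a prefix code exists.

With common denominator 2^5 = 32: Σ 2^(−ℓᵢ) = 1/32 + 4/32 + 4/32 + 8/32 + 4/32 + 1/32 + 1/32 + 1/32 + 4/32 = 28/32 = 0.875.
Kraft's inequality requires Σ ≤ 1; here Σ = 0.875 ≤ 1, so such a prefix code exists.

0.875; yes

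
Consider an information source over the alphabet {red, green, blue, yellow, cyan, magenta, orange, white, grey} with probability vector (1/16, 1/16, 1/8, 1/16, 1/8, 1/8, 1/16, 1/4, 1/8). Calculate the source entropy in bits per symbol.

Each probability is a power of 1/2, so log₂(1/p) is an integer.
H = Σ p·log₂(1/p) = 1/16·4 + 1/16·4 + 1/8·3 + 1/16·4 + 1/8·3 + 1/8·3 + 1/16·4 + 1/4·2 + 1/8·3 = 3 bits.

3 bits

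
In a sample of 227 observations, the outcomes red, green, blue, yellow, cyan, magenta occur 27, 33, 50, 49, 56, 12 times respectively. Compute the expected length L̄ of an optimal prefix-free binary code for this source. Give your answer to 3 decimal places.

Probabilities are the counts divided by 227.
Repeatedly combine the two least-probable nodes; the expected code length is the sum of the merged weights.
merge 12/227 + 27/227 → 39/227
merge 33/227 + 39/227 → 72/227
merge 49/227 + 50/227 → 99/227
merge 56/227 + 72/227 → 128/227
merge 99/227 + 128/227 → 1
L = 39/227 + 72/227 + 99/227 + 128/227 + 1 = 565/227 ≈ 2.489 bits/symbol.

2.489 bits/symbol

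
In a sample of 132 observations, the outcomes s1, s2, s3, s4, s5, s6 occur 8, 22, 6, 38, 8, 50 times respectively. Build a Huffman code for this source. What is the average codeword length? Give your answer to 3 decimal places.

2.227 bits/symbol

Probabilities are the counts divided by 132.
Repeatedly combine the two least-probable nodes; the expected code length is the sum of the merged weights.
merge 1/22 + 2/33 → 7/66
merge 2/33 + 7/66 → 1/6
merge 1/6 + 1/6 → 1/3
merge 19/66 + 1/3 → 41/66
merge 25/66 + 41/66 → 1
L = 7/66 + 1/6 + 1/3 + 41/66 + 1 = 49/22 ≈ 2.227 bits/symbol.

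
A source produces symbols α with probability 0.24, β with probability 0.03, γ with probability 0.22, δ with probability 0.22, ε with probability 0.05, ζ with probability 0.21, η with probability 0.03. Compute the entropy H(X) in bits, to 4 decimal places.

H = −Σ pᵢ log₂ pᵢ.
−0.24·log₂(0.24) = 0.4941
−0.03·log₂(0.03) = 0.1518
−0.22·log₂(0.22) = 0.4806
−0.22·log₂(0.22) = 0.4806
−0.05·log₂(0.05) = 0.2161
−0.21·log₂(0.21) = 0.4728
−0.03·log₂(0.03) = 0.1518
Sum ≈ 2.4477 → 2.4477 bits.

2.4477 bits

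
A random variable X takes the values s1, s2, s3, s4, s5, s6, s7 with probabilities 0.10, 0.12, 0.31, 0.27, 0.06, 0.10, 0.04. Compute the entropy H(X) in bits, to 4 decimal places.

H = −Σ pᵢ log₂ pᵢ.
−0.10·log₂(0.10) = 0.3322
−0.12·log₂(0.12) = 0.3671
−0.31·log₂(0.31) = 0.5238
−0.27·log₂(0.27) = 0.5100
−0.06·log₂(0.06) = 0.2435
−0.10·log₂(0.10) = 0.3322
−0.04·log₂(0.04) = 0.1858
Sum ≈ 2.4946 → 2.4946 bits.

2.4946 bits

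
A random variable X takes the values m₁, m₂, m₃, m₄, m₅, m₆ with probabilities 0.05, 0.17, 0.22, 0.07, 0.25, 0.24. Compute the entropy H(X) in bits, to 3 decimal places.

2.394 bits

H = −Σ pᵢ log₂ pᵢ.
−0.05·log₂(0.05) = 0.2161
−0.17·log₂(0.17) = 0.4346
−0.22·log₂(0.22) = 0.4806
−0.07·log₂(0.07) = 0.2686
−0.25·log₂(0.25) = 0.5000
−0.24·log₂(0.24) = 0.4941
Sum ≈ 2.3939 → 2.394 bits.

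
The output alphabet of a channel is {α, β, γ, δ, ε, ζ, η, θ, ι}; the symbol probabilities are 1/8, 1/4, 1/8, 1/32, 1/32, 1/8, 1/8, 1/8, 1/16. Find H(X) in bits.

Each probability is a power of 1/2, so log₂(1/p) is an integer.
H = Σ p·log₂(1/p) = 1/8·3 + 1/4·2 + 1/8·3 + 1/32·5 + 1/32·5 + 1/8·3 + 1/8·3 + 1/8·3 + 1/16·4 = 2.9375 bits.

2.9375 bits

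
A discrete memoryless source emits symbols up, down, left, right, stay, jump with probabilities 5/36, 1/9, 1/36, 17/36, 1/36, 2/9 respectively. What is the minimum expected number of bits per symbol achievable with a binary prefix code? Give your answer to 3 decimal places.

2.056 bits/symbol

Repeatedly combine the two least-probable nodes; the expected code length is the sum of the merged weights.
merge 1/36 + 1/36 → 1/18
merge 1/18 + 1/9 → 1/6
merge 5/36 + 1/6 → 11/36
merge 2/9 + 11/36 → 19/36
merge 17/36 + 19/36 → 1
L = 1/18 + 1/6 + 11/36 + 19/36 + 1 = 37/18 ≈ 2.056 bits/symbol.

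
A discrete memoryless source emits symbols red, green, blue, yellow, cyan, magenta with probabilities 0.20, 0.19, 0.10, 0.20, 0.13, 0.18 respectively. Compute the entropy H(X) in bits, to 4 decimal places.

H = −Σ pᵢ log₂ pᵢ.
−0.20·log₂(0.20) = 0.4644
−0.19·log₂(0.19) = 0.4552
−0.10·log₂(0.10) = 0.3322
−0.20·log₂(0.20) = 0.4644
−0.13·log₂(0.13) = 0.3826
−0.18·log₂(0.18) = 0.4453
Sum ≈ 2.5441 → 2.5441 bits.

2.5441 bits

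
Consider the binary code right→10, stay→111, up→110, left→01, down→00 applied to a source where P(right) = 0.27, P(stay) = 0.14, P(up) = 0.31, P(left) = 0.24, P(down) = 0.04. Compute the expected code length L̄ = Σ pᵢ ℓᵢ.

L̄ = Σ pᵢ·ℓᵢ = 0.27·2 + 0.14·3 + 0.31·3 + 0.24·2 + 0.04·2 = 2.45 bits/symbol.

2.45 bits/symbol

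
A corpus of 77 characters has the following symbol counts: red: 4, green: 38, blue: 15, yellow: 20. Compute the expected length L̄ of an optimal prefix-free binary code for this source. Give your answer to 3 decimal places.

Probabilities are the counts divided by 77.
Repeatedly combine the two least-probable nodes; the expected code length is the sum of the merged weights.
merge 4/77 + 15/77 → 19/77
merge 19/77 + 20/77 → 39/77
merge 38/77 + 39/77 → 1
L = 19/77 + 39/77 + 1 = 135/77 ≈ 1.753 bits/symbol.

1.753 bits/symbol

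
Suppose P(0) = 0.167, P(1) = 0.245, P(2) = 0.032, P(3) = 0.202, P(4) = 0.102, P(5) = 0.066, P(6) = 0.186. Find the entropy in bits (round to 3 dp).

H = −Σ pᵢ log₂ pᵢ.
−0.167·log₂(0.167) = 0.4312
−0.245·log₂(0.245) = 0.4971
−0.032·log₂(0.032) = 0.1589
−0.202·log₂(0.202) = 0.4661
−0.102·log₂(0.102) = 0.3359
−0.066·log₂(0.066) = 0.2588
−0.186·log₂(0.186) = 0.4514
Sum ≈ 2.5995 → 2.599 bits.

2.599 bits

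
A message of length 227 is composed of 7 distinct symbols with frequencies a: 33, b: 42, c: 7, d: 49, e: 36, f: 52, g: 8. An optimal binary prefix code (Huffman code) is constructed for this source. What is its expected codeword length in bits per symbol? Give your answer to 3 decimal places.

2.621 bits/symbol

Probabilities are the counts divided by 227.
Repeatedly combine the two least-probable nodes; the expected code length is the sum of the merged weights.
merge 7/227 + 8/227 → 15/227
merge 15/227 + 33/227 → 48/227
merge 36/227 + 42/227 → 78/227
merge 48/227 + 49/227 → 97/227
merge 52/227 + 78/227 → 130/227
merge 97/227 + 130/227 → 1
L = 15/227 + 48/227 + 78/227 + 97/227 + 130/227 + 1 = 595/227 ≈ 2.621 bits/symbol.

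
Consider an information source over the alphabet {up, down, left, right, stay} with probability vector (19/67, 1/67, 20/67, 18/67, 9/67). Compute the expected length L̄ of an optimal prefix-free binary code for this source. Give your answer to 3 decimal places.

2.149 bits/symbol

Repeatedly combine the two least-probable nodes; the expected code length is the sum of the merged weights.
merge 1/67 + 9/67 → 10/67
merge 10/67 + 18/67 → 28/67
merge 19/67 + 20/67 → 39/67
merge 28/67 + 39/67 → 1
L = 10/67 + 28/67 + 39/67 + 1 = 144/67 ≈ 2.149 bits/symbol.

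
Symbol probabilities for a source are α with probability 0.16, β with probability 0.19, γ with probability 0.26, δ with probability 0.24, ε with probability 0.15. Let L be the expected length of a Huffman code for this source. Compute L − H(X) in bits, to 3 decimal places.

Entropy H = −Σ p log₂ p ≈ 2.2882 bits.
Huffman merges: 3/20+4/25→31/100; 19/100+6/25→43/100; 13/50+31/100→57/100; 43/100+57/100→1. L = 231/100 ≈ 2.3100.
L − H = 2.3100 − 2.2882 = 0.022 bits.

0.022 bits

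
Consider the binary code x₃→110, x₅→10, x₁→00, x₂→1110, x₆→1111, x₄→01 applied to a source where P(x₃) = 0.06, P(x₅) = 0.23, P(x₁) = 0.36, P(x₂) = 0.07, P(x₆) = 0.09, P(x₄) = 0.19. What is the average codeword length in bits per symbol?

2.38 bits/symbol

L̄ = Σ pᵢ·ℓᵢ = 0.06·3 + 0.23·2 + 0.36·2 + 0.07·4 + 0.09·4 + 0.19·2 = 2.38 bits/symbol.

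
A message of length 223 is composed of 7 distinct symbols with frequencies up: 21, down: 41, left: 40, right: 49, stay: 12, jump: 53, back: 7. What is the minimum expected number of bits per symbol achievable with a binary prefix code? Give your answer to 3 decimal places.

Probabilities are the counts divided by 223.
Repeatedly combine the two least-probable nodes; the expected code length is the sum of the merged weights.
merge 7/223 + 12/223 → 19/223
merge 19/223 + 21/223 → 40/223
merge 40/223 + 40/223 → 80/223
merge 41/223 + 49/223 → 90/223
merge 53/223 + 80/223 → 133/223
merge 90/223 + 133/223 → 1
L = 19/223 + 40/223 + 80/223 + 90/223 + 133/223 + 1 = 585/223 ≈ 2.623 bits/symbol.

2.623 bits/symbol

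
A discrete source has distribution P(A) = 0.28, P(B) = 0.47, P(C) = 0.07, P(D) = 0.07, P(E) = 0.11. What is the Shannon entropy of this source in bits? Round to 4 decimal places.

H = −Σ pᵢ log₂ pᵢ.
−0.28·log₂(0.28) = 0.5142
−0.47·log₂(0.47) = 0.5120
−0.07·log₂(0.07) = 0.2686
−0.07·log₂(0.07) = 0.2686
−0.11·log₂(0.11) = 0.3503
Sum ≈ 1.9136 → 1.9136 bits.

1.9136 bits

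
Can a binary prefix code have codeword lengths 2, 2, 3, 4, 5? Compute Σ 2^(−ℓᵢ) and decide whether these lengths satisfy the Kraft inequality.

With common denominator 2^5 = 32: Σ 2^(−ℓᵢ) = 8/32 + 8/32 + 4/32 + 2/32 + 1/32 = 23/32 = 0.71875.
Kraft's inequality requires Σ ≤ 1; here Σ = 0.71875 ≤ 1, so such a prefix code exists.

0.71875; yes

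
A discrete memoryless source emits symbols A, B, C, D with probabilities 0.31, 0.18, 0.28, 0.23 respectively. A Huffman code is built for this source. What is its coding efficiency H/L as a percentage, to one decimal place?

Entropy H = −Σ p log₂ p ≈ 1.9710 bits.
Huffman merges: 9/50+23/100→41/100; 7/25+31/100→59/100; 41/100+59/100→1. L = 2 ≈ 2.0000.
Efficiency = H/L = 1.9710/2.0000 = 98.5%.

98.5%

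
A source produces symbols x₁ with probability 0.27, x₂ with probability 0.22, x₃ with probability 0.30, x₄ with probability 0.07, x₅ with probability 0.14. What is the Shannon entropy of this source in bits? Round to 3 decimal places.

H = −Σ pᵢ log₂ pᵢ.
−0.27·log₂(0.27) = 0.5100
−0.22·log₂(0.22) = 0.4806
−0.30·log₂(0.30) = 0.5211
−0.07·log₂(0.07) = 0.2686
−0.14·log₂(0.14) = 0.3971
Sum ≈ 2.1773 → 2.177 bits.

2.177 bits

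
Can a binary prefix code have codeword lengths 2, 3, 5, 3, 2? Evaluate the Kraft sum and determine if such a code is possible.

0.78125; yes

With common denominator 2^5 = 32: Σ 2^(−ℓᵢ) = 8/32 + 4/32 + 1/32 + 4/32 + 8/32 = 25/32 = 0.78125.
Kraft's inequality requires Σ ≤ 1; here Σ = 0.78125 ≤ 1, so such a prefix code exists.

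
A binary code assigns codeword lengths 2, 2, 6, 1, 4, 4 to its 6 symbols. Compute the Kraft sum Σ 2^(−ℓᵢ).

1.140625

With common denominator 2^6 = 64: Σ 2^(−ℓᵢ) = 16/64 + 16/64 + 1/64 + 32/64 + 4/64 + 4/64 = 73/64 = 1.140625.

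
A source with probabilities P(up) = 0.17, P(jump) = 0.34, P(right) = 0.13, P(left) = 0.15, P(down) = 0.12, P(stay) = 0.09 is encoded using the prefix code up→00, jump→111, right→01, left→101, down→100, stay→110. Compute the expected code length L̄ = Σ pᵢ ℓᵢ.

2.7 bits/symbol

L̄ = Σ pᵢ·ℓᵢ = 0.17·2 + 0.34·3 + 0.13·2 + 0.15·3 + 0.12·3 + 0.09·3 = 2.7 bits/symbol.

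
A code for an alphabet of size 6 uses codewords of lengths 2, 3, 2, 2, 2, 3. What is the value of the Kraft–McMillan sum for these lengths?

With common denominator 2^3 = 8: Σ 2^(−ℓᵢ) = 2/8 + 1/8 + 2/8 + 2/8 + 2/8 + 1/8 = 10/8 = 1.25.

1.25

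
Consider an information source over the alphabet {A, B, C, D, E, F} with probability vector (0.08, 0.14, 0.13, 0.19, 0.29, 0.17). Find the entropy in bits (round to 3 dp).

2.479 bits

H = −Σ pᵢ log₂ pᵢ.
−0.08·log₂(0.08) = 0.2915
−0.14·log₂(0.14) = 0.3971
−0.13·log₂(0.13) = 0.3826
−0.19·log₂(0.19) = 0.4552
−0.29·log₂(0.29) = 0.5179
−0.17·log₂(0.17) = 0.4346
Sum ≈ 2.4790 → 2.479 bits.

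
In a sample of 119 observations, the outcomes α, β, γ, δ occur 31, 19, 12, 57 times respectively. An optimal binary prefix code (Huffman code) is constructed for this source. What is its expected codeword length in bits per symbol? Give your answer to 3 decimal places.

Probabilities are the counts divided by 119.
Repeatedly combine the two least-probable nodes; the expected code length is the sum of the merged weights.
merge 12/119 + 19/119 → 31/119
merge 31/119 + 31/119 → 62/119
merge 57/119 + 62/119 → 1
L = 31/119 + 62/119 + 1 = 212/119 ≈ 1.782 bits/symbol.

1.782 bits/symbol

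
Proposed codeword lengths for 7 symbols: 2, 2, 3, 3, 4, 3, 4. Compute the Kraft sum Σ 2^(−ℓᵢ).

With common denominator 2^4 = 16: Σ 2^(−ℓᵢ) = 4/16 + 4/16 + 2/16 + 2/16 + 1/16 + 2/16 + 1/16 = 16/16 = 1.

1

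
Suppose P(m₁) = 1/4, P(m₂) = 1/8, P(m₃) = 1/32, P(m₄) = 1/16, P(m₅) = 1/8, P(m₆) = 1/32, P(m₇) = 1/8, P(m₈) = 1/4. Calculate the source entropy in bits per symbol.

2.6875 bits

Each probability is a power of 1/2, so log₂(1/p) is an integer.
H = Σ p·log₂(1/p) = 1/4·2 + 1/8·3 + 1/32·5 + 1/16·4 + 1/8·3 + 1/32·5 + 1/8·3 + 1/4·2 = 2.6875 bits.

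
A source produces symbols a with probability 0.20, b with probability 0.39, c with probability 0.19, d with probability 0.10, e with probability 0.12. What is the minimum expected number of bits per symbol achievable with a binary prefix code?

2.22 bits/symbol

Repeatedly combine the two least-probable nodes; the expected code length is the sum of the merged weights.
merge 1/10 + 3/25 → 11/50
merge 19/100 + 1/5 → 39/100
merge 11/50 + 39/100 → 61/100
merge 39/100 + 61/100 → 1
L = 11/50 + 39/100 + 61/100 + 1 = 111/50 = 2.22 bits/symbol.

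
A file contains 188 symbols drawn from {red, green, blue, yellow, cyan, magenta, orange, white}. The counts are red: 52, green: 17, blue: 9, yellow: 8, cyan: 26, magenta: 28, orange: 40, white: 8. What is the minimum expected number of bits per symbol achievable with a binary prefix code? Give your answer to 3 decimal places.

2.729 bits/symbol

Probabilities are the counts divided by 188.
Repeatedly combine the two least-probable nodes; the expected code length is the sum of the merged weights.
merge 2/47 + 2/47 → 4/47
merge 9/188 + 4/47 → 25/188
merge 17/188 + 25/188 → 21/94
merge 13/94 + 7/47 → 27/94
merge 10/47 + 21/94 → 41/94
merge 13/47 + 27/94 → 53/94
merge 41/94 + 53/94 → 1
L = 4/47 + 25/188 + 21/94 + 27/94 + 41/94 + 53/94 + 1 = 513/188 ≈ 2.729 bits/symbol.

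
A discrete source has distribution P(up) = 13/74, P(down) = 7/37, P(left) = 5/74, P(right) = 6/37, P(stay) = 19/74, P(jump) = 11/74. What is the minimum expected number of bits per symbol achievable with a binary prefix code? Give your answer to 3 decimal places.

Repeatedly combine the two least-probable nodes; the expected code length is the sum of the merged weights.
merge 5/74 + 11/74 → 8/37
merge 6/37 + 13/74 → 25/74
merge 7/37 + 8/37 → 15/37
merge 19/74 + 25/74 → 22/37
merge 15/37 + 22/37 → 1
L = 8/37 + 25/74 + 15/37 + 22/37 + 1 = 189/74 ≈ 2.554 bits/symbol.

2.554 bits/symbol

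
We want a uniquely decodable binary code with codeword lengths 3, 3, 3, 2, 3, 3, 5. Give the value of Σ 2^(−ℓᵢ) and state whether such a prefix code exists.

With common denominator 2^5 = 32: Σ 2^(−ℓᵢ) = 4/32 + 4/32 + 4/32 + 8/32 + 4/32 + 4/32 + 1/32 = 29/32 = 0.90625.
Kraft's inequality requires Σ ≤ 1; here Σ = 0.90625 ≤ 1, so such a prefix code exists.

0.90625; yes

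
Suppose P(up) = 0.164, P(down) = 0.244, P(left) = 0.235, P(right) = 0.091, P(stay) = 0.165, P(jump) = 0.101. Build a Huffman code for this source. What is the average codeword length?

Repeatedly combine the two least-probable nodes; the expected code length is the sum of the merged weights.
merge 91/1000 + 101/1000 → 24/125
merge 41/250 + 33/200 → 329/1000
merge 24/125 + 47/200 → 427/1000
merge 61/250 + 329/1000 → 573/1000
merge 427/1000 + 573/1000 → 1
L = 24/125 + 329/1000 + 427/1000 + 573/1000 + 1 = 2521/1000 = 2.521 bits/symbol.

2.521 bits/symbol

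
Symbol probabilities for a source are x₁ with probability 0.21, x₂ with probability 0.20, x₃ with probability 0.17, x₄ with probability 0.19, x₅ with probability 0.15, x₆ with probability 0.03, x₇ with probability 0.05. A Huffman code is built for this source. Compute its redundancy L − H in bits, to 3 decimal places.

0.065 bits

Entropy H = −Σ p log₂ p ≈ 2.6054 bits.
Huffman merges: 3/100+1/20→2/25; 2/25+3/20→23/100; 17/100+19/100→9/25; 1/5+21/100→41/100; 23/100+9/25→59/100; 41/100+59/100→1. L = 267/100 ≈ 2.6700.
L − H = 2.6700 − 2.6054 = 0.065 bits.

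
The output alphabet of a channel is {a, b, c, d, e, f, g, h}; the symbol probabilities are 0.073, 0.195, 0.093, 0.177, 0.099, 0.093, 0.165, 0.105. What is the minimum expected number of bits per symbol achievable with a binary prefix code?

2.971 bits/symbol

Repeatedly combine the two least-probable nodes; the expected code length is the sum of the merged weights.
merge 73/1000 + 93/1000 → 83/500
merge 93/1000 + 99/1000 → 24/125
merge 21/200 + 33/200 → 27/100
merge 83/500 + 177/1000 → 343/1000
merge 24/125 + 39/200 → 387/1000
merge 27/100 + 343/1000 → 613/1000
merge 387/1000 + 613/1000 → 1
L = 83/500 + 24/125 + 27/100 + 343/1000 + 387/1000 + 613/1000 + 1 = 2971/1000 = 2.971 bits/symbol.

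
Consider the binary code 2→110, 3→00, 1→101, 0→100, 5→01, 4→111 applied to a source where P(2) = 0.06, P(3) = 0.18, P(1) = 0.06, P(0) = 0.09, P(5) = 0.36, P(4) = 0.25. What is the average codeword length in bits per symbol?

L̄ = Σ pᵢ·ℓᵢ = 0.06·3 + 0.18·2 + 0.06·3 + 0.09·3 + 0.36·2 + 0.25·3 = 2.46 bits/symbol.

2.46 bits/symbol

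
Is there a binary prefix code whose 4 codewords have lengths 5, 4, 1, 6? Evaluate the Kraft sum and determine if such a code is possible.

With common denominator 2^6 = 64: Σ 2^(−ℓᵢ) = 2/64 + 4/64 + 32/64 + 1/64 = 39/64 = 0.609375.
Kraft's inequality requires Σ ≤ 1; here Σ = 0.609375 ≤ 1, so such a prefix code exists.

0.609375; yes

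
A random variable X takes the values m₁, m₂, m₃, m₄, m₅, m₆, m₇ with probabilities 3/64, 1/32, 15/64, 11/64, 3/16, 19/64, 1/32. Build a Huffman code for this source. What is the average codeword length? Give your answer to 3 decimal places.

2.453 bits/symbol

Repeatedly combine the two least-probable nodes; the expected code length is the sum of the merged weights.
merge 1/32 + 1/32 → 1/16
merge 3/64 + 1/16 → 7/64
merge 7/64 + 11/64 → 9/32
merge 3/16 + 15/64 → 27/64
merge 9/32 + 19/64 → 37/64
merge 27/64 + 37/64 → 1
L = 1/16 + 7/64 + 9/32 + 27/64 + 37/64 + 1 = 157/64 ≈ 2.453 bits/symbol.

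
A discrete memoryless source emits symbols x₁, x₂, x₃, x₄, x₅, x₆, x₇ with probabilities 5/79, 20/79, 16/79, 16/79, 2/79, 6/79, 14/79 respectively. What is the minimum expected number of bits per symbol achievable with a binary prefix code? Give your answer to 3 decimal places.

Repeatedly combine the two least-probable nodes; the expected code length is the sum of the merged weights.
merge 2/79 + 5/79 → 7/79
merge 6/79 + 7/79 → 13/79
merge 13/79 + 14/79 → 27/79
merge 16/79 + 16/79 → 32/79
merge 20/79 + 27/79 → 47/79
merge 32/79 + 47/79 → 1
L = 7/79 + 13/79 + 27/79 + 32/79 + 47/79 + 1 = 205/79 ≈ 2.595 bits/symbol.

2.595 bits/symbol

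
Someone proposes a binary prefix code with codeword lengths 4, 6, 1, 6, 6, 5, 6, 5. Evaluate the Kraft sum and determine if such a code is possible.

With common denominator 2^6 = 64: Σ 2^(−ℓᵢ) = 4/64 + 1/64 + 32/64 + 1/64 + 1/64 + 2/64 + 1/64 + 2/64 = 44/64 = 0.6875.
Kraft's inequality requires Σ ≤ 1; here Σ = 0.6875 ≤ 1, so such a prefix code exists.

0.6875; yes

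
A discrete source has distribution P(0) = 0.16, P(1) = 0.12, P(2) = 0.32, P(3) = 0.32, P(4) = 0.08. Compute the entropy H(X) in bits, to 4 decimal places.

2.1337 bits

H = −Σ pᵢ log₂ pᵢ.
−0.16·log₂(0.16) = 0.4230
−0.12·log₂(0.12) = 0.3671
−0.32·log₂(0.32) = 0.5260
−0.32·log₂(0.32) = 0.5260
−0.08·log₂(0.08) = 0.2915
Sum ≈ 2.1337 → 2.1337 bits.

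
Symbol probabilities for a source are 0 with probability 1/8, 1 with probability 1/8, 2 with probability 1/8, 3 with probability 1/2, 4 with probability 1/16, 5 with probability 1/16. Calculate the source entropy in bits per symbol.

Each probability is a power of 1/2, so log₂(1/p) is an integer.
H = Σ p·log₂(1/p) = 1/8·3 + 1/8·3 + 1/8·3 + 1/2·1 + 1/16·4 + 1/16·4 = 2.125 bits.

2.125 bits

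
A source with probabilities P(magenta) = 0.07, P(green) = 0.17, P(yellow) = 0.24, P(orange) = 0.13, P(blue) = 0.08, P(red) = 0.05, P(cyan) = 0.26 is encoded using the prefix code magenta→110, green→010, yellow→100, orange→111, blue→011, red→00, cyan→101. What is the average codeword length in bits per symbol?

L̄ = Σ pᵢ·ℓᵢ = 0.07·3 + 0.17·3 + 0.24·3 + 0.13·3 + 0.08·3 + 0.05·2 + 0.26·3 = 2.95 bits/symbol.

2.95 bits/symbol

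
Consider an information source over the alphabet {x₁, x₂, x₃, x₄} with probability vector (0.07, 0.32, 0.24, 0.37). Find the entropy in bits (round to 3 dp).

H = −Σ pᵢ log₂ pᵢ.
−0.07·log₂(0.07) = 0.2686
−0.32·log₂(0.32) = 0.5260
−0.24·log₂(0.24) = 0.4941
−0.37·log₂(0.37) = 0.5307
Sum ≈ 1.8195 → 1.819 bits.

1.819 bits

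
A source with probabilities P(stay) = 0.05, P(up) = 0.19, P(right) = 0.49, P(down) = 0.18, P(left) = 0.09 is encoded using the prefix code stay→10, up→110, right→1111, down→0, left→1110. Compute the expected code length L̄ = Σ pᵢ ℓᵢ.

L̄ = Σ pᵢ·ℓᵢ = 0.05·2 + 0.19·3 + 0.49·4 + 0.18·1 + 0.09·4 = 3.17 bits/symbol.

3.17 bits/symbol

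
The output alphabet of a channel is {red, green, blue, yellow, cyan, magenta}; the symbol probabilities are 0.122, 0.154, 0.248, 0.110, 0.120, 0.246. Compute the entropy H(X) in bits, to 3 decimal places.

2.500 bits

H = −Σ pᵢ log₂ pᵢ.
−0.122·log₂(0.122) = 0.3703
−0.154·log₂(0.154) = 0.4156
−0.248·log₂(0.248) = 0.4989
−0.110·log₂(0.110) = 0.3503
−0.120·log₂(0.120) = 0.3671
−0.246·log₂(0.246) = 0.4977
Sum ≈ 2.4999 → 2.500 bits.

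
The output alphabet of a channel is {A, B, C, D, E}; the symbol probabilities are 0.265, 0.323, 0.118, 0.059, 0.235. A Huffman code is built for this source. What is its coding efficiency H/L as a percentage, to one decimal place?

97.8%

Entropy H = −Σ p log₂ p ≈ 2.1300 bits.
Huffman merges: 59/1000+59/500→177/1000; 177/1000+47/200→103/250; 53/200+323/1000→147/250; 103/250+147/250→1. L = 2177/1000 ≈ 2.1770.
Efficiency = H/L = 2.1300/2.1770 = 97.8%.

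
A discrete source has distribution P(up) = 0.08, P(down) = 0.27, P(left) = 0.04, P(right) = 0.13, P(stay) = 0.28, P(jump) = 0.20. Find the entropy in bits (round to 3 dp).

H = −Σ pᵢ log₂ pᵢ.
−0.08·log₂(0.08) = 0.2915
−0.27·log₂(0.27) = 0.5100
−0.04·log₂(0.04) = 0.1858
−0.13·log₂(0.13) = 0.3826
−0.28·log₂(0.28) = 0.5142
−0.20·log₂(0.20) = 0.4644
Sum ≈ 2.3485 → 2.349 bits.

2.349 bits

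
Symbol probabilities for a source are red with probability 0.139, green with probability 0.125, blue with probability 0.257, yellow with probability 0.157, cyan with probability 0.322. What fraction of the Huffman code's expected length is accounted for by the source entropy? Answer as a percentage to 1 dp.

Entropy H = −Σ p log₂ p ≈ 2.2203 bits.
Huffman merges: 1/8+139/1000→33/125; 157/1000+257/1000→207/500; 33/125+161/500→293/500; 207/500+293/500→1. L = 283/125 ≈ 2.2640.
Efficiency = H/L = 2.2203/2.2640 = 98.1%.

98.1%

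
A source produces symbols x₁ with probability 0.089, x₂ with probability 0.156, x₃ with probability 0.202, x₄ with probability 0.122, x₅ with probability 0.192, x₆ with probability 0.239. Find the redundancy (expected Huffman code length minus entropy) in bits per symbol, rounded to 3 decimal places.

0.043 bits

Entropy H = −Σ p log₂ p ≈ 2.5158 bits.
Huffman merges: 89/1000+61/500→211/1000; 39/250+24/125→87/250; 101/500+211/1000→413/1000; 239/1000+87/250→587/1000; 413/1000+587/1000→1. L = 2559/1000 ≈ 2.5590.
L − H = 2.5590 − 2.5158 = 0.043 bits.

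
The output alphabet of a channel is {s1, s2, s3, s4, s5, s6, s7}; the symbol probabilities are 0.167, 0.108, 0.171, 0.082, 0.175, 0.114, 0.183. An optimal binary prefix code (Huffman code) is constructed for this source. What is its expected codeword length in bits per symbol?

2.817 bits/symbol

Repeatedly combine the two least-probable nodes; the expected code length is the sum of the merged weights.
merge 41/500 + 27/250 → 19/100
merge 57/500 + 167/1000 → 281/1000
merge 171/1000 + 7/40 → 173/500
merge 183/1000 + 19/100 → 373/1000
merge 281/1000 + 173/500 → 627/1000
merge 373/1000 + 627/1000 → 1
L = 19/100 + 281/1000 + 173/500 + 373/1000 + 627/1000 + 1 = 2817/1000 = 2.817 bits/symbol.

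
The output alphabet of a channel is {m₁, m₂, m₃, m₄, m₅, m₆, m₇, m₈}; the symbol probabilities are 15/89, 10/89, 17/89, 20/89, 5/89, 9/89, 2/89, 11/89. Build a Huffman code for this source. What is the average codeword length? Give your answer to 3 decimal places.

Repeatedly combine the two least-probable nodes; the expected code length is the sum of the merged weights.
merge 2/89 + 5/89 → 7/89
merge 7/89 + 9/89 → 16/89
merge 10/89 + 11/89 → 21/89
merge 15/89 + 16/89 → 31/89
merge 17/89 + 20/89 → 37/89
merge 21/89 + 31/89 → 52/89
merge 37/89 + 52/89 → 1
L = 7/89 + 16/89 + 21/89 + 31/89 + 37/89 + 52/89 + 1 = 253/89 ≈ 2.843 bits/symbol.

2.843 bits/symbol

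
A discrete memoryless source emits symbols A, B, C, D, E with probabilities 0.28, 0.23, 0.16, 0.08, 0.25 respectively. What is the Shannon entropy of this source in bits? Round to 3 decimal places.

H = −Σ pᵢ log₂ pᵢ.
−0.28·log₂(0.28) = 0.5142
−0.23·log₂(0.23) = 0.4877
−0.16·log₂(0.16) = 0.4230
−0.08·log₂(0.08) = 0.2915
−0.25·log₂(0.25) = 0.5000
Sum ≈ 2.2164 → 2.216 bits.

2.216 bits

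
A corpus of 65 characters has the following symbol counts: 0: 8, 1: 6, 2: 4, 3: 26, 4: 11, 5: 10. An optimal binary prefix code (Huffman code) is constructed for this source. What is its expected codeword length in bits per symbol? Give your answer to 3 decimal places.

Probabilities are the counts divided by 65.
Repeatedly combine the two least-probable nodes; the expected code length is the sum of the merged weights.
merge 4/65 + 6/65 → 2/13
merge 8/65 + 2/13 → 18/65
merge 2/13 + 11/65 → 21/65
merge 18/65 + 21/65 → 3/5
merge 2/5 + 3/5 → 1
L = 2/13 + 18/65 + 21/65 + 3/5 + 1 = 153/65 ≈ 2.354 bits/symbol.

2.354 bits/symbol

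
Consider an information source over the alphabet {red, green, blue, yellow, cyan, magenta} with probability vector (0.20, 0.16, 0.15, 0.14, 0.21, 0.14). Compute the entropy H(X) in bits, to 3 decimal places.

2.565 bits

H = −Σ pᵢ log₂ pᵢ.
−0.20·log₂(0.20) = 0.4644
−0.16·log₂(0.16) = 0.4230
−0.15·log₂(0.15) = 0.4105
−0.14·log₂(0.14) = 0.3971
−0.21·log₂(0.21) = 0.4728
−0.14·log₂(0.14) = 0.3971
Sum ≈ 2.5650 → 2.565 bits.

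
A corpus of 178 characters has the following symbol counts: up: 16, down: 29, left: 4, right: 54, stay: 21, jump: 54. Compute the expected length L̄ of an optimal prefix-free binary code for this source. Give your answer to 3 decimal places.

Probabilities are the counts divided by 178.
Repeatedly combine the two least-probable nodes; the expected code length is the sum of the merged weights.
merge 2/89 + 8/89 → 10/89
merge 10/89 + 21/178 → 41/178
merge 29/178 + 41/178 → 35/89
merge 27/89 + 27/89 → 54/89
merge 35/89 + 54/89 → 1
L = 10/89 + 41/178 + 35/89 + 54/89 + 1 = 417/178 ≈ 2.343 bits/symbol.

2.343 bits/symbol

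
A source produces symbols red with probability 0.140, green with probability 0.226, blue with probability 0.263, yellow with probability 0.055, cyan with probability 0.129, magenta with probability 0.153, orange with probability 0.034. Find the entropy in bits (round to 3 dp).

2.580 bits

H = −Σ pᵢ log₂ pᵢ.
−0.140·log₂(0.140) = 0.3971
−0.226·log₂(0.226) = 0.4849
−0.263·log₂(0.263) = 0.5068
−0.055·log₂(0.055) = 0.2301
−0.129·log₂(0.129) = 0.3811
−0.153·log₂(0.153) = 0.4144
−0.034·log₂(0.034) = 0.1659
Sum ≈ 2.5803 → 2.580 bits.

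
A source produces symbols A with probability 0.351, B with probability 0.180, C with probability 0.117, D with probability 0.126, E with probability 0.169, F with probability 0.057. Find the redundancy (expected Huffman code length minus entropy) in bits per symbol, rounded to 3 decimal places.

0.086 bits

Entropy H = −Σ p log₂ p ≈ 2.3832 bits.
Huffman merges: 57/1000+117/1000→87/500; 63/500+169/1000→59/200; 87/500+9/50→177/500; 59/200+351/1000→323/500; 177/500+323/500→1. L = 2469/1000 ≈ 2.4690.
L − H = 2.4690 − 2.3832 = 0.086 bits.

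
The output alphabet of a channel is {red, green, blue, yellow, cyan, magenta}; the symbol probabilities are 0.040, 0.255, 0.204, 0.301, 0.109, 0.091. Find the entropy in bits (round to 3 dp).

H = −Σ pᵢ log₂ pᵢ.
−0.040·log₂(0.040) = 0.1858
−0.255·log₂(0.255) = 0.5027
−0.204·log₂(0.204) = 0.4678
−0.301·log₂(0.301) = 0.5214
−0.109·log₂(0.109) = 0.3485
−0.091·log₂(0.091) = 0.3147
Sum ≈ 2.3409 → 2.341 bits.

2.341 bits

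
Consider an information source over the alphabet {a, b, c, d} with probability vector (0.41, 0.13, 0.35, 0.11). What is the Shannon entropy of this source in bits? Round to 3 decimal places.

H = −Σ pᵢ log₂ pᵢ.
−0.41·log₂(0.41) = 0.5274
−0.13·log₂(0.13) = 0.3826
−0.35·log₂(0.35) = 0.5301
−0.11·log₂(0.11) = 0.3503
Sum ≈ 1.7904 → 1.790 bits.

1.790 bits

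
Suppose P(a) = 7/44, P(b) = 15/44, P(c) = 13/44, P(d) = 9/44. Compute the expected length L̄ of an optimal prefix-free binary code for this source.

Repeatedly combine the two least-probable nodes; the expected code length is the sum of the merged weights.
merge 7/44 + 9/44 → 4/11
merge 13/44 + 15/44 → 7/11
merge 4/11 + 7/11 → 1
L = 4/11 + 7/11 + 1 = 2 bits/symbol.

2 bits/symbol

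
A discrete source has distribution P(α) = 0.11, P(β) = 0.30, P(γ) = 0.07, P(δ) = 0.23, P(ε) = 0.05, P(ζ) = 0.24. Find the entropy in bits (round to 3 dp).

2.338 bits

H = −Σ pᵢ log₂ pᵢ.
−0.11·log₂(0.11) = 0.3503
−0.30·log₂(0.30) = 0.5211
−0.07·log₂(0.07) = 0.2686
−0.23·log₂(0.23) = 0.4877
−0.05·log₂(0.05) = 0.2161
−0.24·log₂(0.24) = 0.4941
Sum ≈ 2.3378 → 2.338 bits.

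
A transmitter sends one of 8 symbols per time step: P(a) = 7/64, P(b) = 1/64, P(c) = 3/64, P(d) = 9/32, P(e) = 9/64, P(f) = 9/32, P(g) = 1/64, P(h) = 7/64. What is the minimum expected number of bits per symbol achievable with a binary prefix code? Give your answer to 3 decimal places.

2.547 bits/symbol

Repeatedly combine the two least-probable nodes; the expected code length is the sum of the merged weights.
merge 1/64 + 1/64 → 1/32
merge 1/32 + 3/64 → 5/64
merge 5/64 + 7/64 → 3/16
merge 7/64 + 9/64 → 1/4
merge 3/16 + 1/4 → 7/16
merge 9/32 + 9/32 → 9/16
merge 7/16 + 9/16 → 1
L = 1/32 + 5/64 + 3/16 + 1/4 + 7/16 + 9/16 + 1 = 163/64 ≈ 2.547 bits/symbol.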